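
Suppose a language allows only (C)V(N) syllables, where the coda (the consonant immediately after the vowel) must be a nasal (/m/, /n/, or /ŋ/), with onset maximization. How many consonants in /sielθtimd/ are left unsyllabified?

3

Under (C)V(N), the unsyllabifiable consonants are /l/, /θ/, /d/ (only a nasal (/m/, /n/, or /ŋ/) is licensed in coda position; onsets are limited to one consonant).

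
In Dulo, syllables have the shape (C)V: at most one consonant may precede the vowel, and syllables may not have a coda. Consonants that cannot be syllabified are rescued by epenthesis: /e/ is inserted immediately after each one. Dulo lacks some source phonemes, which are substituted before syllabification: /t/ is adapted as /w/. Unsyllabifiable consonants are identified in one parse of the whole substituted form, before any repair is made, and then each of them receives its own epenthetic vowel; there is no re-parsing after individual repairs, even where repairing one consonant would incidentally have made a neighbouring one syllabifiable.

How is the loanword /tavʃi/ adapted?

Substitution: /t/ → /w/, giving /wavʃi/.
Syllabifying with onset maximization leaves /v/ stranded (no codas are permitted; onsets are limited to one consonant).
Epenthesis after each stranded consonant: /v/ → /ve/.

waveʃi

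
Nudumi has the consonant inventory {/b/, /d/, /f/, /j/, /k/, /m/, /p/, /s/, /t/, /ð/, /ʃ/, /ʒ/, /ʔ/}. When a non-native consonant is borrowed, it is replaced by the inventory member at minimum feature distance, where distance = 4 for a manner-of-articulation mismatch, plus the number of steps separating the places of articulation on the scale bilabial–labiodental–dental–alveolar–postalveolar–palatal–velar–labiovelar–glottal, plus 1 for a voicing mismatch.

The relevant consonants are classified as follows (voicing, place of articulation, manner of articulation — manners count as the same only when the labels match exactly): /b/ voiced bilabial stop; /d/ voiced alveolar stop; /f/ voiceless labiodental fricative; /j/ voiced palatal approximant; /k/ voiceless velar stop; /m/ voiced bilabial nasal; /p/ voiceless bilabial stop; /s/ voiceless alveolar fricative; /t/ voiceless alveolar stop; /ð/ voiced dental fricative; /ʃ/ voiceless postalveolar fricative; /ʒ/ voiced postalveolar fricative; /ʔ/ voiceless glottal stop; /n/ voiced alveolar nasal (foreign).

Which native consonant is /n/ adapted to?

m

/m/ is closest: same manner (nasal), place distance 3 (alveolar→bilabial), same voicing; total 3. Next closest is /d/ at distance 4.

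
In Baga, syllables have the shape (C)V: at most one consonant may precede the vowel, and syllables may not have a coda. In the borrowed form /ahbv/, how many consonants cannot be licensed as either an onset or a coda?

Under (C)V, the unsyllabifiable consonants are /h/, /b/, /v/ (no codas are permitted; onsets are limited to one consonant).

3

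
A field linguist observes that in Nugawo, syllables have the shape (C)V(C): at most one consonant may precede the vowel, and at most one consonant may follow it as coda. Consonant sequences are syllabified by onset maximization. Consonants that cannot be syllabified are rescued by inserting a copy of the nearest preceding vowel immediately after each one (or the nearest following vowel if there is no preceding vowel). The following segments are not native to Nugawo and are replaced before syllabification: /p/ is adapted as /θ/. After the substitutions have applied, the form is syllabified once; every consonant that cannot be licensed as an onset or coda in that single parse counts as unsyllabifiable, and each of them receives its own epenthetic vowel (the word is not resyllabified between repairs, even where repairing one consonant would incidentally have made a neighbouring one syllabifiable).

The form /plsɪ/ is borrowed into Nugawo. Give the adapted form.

θɪlɪsɪ

Substitution: /p/ → /θ/, giving /θlsɪ/.
Syllabifying with onset maximization leaves /θ/, /l/ stranded (at most one coda consonant is licensed; onsets are limited to one consonant).
Inserting the epenthetic vowel yields /θ/ → /θɪ/, /l/ → /lɪ/.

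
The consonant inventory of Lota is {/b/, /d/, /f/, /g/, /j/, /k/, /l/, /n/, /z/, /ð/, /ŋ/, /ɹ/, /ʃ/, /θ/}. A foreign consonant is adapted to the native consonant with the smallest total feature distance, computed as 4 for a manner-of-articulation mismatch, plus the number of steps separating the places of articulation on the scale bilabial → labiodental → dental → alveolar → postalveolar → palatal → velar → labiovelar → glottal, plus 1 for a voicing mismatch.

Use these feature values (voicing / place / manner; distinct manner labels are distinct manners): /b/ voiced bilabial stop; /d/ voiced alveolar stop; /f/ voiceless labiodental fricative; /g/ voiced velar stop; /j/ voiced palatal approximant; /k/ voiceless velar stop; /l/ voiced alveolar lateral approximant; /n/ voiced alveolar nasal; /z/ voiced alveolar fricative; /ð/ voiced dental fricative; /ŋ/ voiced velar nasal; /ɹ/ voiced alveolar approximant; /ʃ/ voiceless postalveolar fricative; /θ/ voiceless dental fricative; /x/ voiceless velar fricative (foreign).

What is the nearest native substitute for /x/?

ʃ

/ʃ/ is closest: same manner (fricative), place distance 2 (velar→postalveolar), same voicing; total 2. Next closest is /k/ at distance 4.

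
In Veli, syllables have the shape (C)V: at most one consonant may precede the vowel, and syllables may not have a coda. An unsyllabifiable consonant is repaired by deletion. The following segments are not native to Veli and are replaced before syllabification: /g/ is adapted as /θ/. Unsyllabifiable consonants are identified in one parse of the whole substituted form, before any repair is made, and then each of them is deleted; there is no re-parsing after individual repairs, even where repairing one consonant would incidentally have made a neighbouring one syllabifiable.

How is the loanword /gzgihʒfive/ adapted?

θifive

Substitution: /g/ → /θ/, giving /θzθihʒfive/.
Syllabifying with onset maximization leaves /θ/, /z/, /h/, /ʒ/ stranded (no codas are permitted; onsets are limited to one consonant).
Each unlicensed consonant is deleted: /θ/, /z/, /h/, /ʒ/.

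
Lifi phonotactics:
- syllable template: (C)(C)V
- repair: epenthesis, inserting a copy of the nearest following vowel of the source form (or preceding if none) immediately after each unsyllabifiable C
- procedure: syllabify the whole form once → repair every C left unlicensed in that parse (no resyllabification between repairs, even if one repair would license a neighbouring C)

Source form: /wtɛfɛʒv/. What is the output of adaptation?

Syllabifying with onset maximization leaves /ʒ/, /v/ stranded (no codas are permitted; onsets may contain at most 2 consonants).
Each unlicensed consonant becomes the onset of a new syllable: /ʒ/ → /ʒɛ/, /v/ → /vɛ/.

wtɛfɛʒɛvɛ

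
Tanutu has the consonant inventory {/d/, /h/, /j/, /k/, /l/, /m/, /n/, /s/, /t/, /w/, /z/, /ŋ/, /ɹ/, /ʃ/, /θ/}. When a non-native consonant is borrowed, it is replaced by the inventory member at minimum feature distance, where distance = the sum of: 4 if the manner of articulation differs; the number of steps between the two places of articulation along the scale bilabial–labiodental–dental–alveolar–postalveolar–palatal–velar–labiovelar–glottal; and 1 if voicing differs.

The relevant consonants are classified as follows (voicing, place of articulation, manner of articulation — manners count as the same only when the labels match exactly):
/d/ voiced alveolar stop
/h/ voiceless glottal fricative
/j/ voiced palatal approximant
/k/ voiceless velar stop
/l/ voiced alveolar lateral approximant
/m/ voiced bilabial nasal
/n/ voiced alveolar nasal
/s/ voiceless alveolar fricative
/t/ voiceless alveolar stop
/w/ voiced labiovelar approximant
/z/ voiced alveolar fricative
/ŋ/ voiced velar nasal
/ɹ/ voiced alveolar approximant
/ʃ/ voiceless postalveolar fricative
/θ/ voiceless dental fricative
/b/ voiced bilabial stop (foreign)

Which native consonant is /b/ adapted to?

/d/ is closest: same manner (stop), place distance 3 (bilabial→alveolar), same voicing; total 3. Next closest is /m/ at distance 4.

d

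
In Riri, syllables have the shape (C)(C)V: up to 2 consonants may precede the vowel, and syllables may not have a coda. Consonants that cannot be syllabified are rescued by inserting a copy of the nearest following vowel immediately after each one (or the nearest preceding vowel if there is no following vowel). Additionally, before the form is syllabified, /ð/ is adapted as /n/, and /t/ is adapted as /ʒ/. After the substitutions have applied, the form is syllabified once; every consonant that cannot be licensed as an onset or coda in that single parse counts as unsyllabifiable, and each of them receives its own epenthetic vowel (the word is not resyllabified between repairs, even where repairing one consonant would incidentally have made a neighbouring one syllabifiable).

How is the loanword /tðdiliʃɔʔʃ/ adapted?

Substitution: /t/ → /ʒ/, /ð/ → /n/, giving /ʒndiliʃɔʔʃ/.
The consonants /ʒ/, /ʔ/, /ʃ/ cannot be parsed into a legal (C)(C)V syllable (no codas are permitted; onsets may contain at most 2 consonants).
Each unlicensed consonant becomes the onset of a new syllable: /ʒ/ → /ʒi/, /ʔ/ → /ʔɔ/, /ʃ/ → /ʃɔ/.

ʒindiliʃɔʔɔʃɔ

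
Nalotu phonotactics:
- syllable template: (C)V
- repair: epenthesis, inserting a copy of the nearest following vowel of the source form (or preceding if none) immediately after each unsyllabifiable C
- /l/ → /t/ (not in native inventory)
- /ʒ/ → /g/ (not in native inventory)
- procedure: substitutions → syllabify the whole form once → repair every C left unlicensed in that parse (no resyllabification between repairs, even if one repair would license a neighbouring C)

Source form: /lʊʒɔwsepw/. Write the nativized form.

Substitution: /l/ → /t/, /ʒ/ → /g/, giving /tʊgɔwsepw/.
The consonants /w/, /p/, /w/ cannot be parsed into a legal (C)V syllable (no codas are permitted; onsets are limited to one consonant).
Each unlicensed consonant becomes the onset of a new syllable: /w/ → /we/, /p/ → /pe/, /w/ → /we/.

tʊgɔwesepewe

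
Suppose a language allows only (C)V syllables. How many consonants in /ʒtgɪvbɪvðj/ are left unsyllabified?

Under (C)V, the unsyllabifiable consonants are /ʒ/, /t/, /v/, /v/, /ð/, /j/ (no codas are permitted; onsets are limited to one consonant).

6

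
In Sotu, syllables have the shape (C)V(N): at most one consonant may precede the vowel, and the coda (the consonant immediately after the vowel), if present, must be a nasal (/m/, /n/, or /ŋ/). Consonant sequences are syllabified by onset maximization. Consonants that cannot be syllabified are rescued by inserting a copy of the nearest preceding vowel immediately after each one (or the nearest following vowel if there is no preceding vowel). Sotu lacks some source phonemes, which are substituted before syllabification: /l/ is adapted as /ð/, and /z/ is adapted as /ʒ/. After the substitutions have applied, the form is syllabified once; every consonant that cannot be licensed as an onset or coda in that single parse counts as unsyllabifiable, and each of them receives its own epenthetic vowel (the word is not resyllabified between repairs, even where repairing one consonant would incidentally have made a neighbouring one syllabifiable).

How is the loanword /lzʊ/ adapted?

Substitution: /l/ → /ð/, /z/ → /ʒ/, giving /ðʒʊ/.
Syllabifying with onset maximization leaves /ð/ stranded (only a nasal (/m/, /n/, or /ŋ/) is licensed in coda position; onsets are limited to one consonant).
Epenthesis after each stranded consonant: /ð/ → /ðʊ/.

ðʊʒʊ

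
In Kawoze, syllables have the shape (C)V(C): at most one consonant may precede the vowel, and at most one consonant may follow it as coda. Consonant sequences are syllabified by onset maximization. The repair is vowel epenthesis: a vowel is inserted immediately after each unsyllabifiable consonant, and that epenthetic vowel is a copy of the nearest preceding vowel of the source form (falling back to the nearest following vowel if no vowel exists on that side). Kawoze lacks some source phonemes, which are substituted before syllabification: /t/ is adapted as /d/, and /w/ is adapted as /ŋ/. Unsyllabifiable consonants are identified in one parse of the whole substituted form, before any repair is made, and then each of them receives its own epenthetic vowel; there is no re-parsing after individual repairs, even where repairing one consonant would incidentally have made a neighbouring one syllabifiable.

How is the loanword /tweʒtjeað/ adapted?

Substitution: /t/ → /d/, /w/ → /ŋ/, giving /dŋeʒdjeað/.
Syllabifying with onset maximization leaves /d/, /d/ stranded (at most one coda consonant is licensed; onsets are limited to one consonant).
Inserting the epenthetic vowel yields /d/ → /de/, /d/ → /de/.

deŋeʒdejeað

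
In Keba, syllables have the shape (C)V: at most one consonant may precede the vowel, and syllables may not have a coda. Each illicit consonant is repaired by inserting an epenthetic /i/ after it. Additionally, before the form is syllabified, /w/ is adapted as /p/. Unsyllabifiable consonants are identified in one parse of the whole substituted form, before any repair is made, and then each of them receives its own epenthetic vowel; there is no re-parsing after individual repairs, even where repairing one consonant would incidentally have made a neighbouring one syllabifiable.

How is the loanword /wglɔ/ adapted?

pigilɔ

Substitution: /w/ → /p/, giving /pglɔ/.
The consonants /p/, /g/ cannot be parsed into a legal (C)V syllable (no codas are permitted; onsets are limited to one consonant).
Each unlicensed consonant becomes the onset of a new syllable: /p/ → /pi/, /g/ → /gi/.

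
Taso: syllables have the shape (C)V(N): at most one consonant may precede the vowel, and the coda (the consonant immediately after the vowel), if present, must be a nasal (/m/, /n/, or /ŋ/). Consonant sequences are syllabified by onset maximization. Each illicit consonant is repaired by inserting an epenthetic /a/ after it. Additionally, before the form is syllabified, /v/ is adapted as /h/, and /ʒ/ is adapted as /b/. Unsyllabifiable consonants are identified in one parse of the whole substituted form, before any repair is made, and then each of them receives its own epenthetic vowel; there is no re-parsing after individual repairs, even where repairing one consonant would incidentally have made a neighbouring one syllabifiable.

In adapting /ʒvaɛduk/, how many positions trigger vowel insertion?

After substitution the input is /bhaɛduk/.
The unsyllabifiable consonants are /b/, /k/; each receives one epenthetic vowel.

2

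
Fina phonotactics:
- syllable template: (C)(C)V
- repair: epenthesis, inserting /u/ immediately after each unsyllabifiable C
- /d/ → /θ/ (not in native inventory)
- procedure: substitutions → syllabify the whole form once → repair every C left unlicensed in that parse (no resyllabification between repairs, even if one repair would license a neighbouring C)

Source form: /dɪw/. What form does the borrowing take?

θɪwu

Substitution: /d/ → /θ/, giving /θɪw/.
The consonants /w/ cannot be parsed into a legal (C)(C)V syllable (no codas are permitted; onsets may contain at most 2 consonants).
Epenthesis after each stranded consonant: /w/ → /wu/.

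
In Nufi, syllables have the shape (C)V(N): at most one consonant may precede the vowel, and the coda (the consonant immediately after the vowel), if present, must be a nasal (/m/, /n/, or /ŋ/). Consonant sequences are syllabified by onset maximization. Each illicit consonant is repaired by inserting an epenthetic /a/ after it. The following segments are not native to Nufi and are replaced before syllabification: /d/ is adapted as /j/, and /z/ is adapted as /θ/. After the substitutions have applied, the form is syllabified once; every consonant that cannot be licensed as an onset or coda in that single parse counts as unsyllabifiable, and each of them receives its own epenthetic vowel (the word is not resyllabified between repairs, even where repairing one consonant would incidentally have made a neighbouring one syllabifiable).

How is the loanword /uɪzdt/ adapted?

Substitution: /z/ → /θ/, /d/ → /j/, giving /uɪθjt/.
The consonants /θ/, /j/, /t/ cannot be parsed into a legal (C)V(N) syllable (only a nasal (/m/, /n/, or /ŋ/) is licensed in coda position; onsets are limited to one consonant).
Each unlicensed consonant becomes the onset of a new syllable: /θ/ → /θa/, /j/ → /ja/, /t/ → /ta/.

uɪθajata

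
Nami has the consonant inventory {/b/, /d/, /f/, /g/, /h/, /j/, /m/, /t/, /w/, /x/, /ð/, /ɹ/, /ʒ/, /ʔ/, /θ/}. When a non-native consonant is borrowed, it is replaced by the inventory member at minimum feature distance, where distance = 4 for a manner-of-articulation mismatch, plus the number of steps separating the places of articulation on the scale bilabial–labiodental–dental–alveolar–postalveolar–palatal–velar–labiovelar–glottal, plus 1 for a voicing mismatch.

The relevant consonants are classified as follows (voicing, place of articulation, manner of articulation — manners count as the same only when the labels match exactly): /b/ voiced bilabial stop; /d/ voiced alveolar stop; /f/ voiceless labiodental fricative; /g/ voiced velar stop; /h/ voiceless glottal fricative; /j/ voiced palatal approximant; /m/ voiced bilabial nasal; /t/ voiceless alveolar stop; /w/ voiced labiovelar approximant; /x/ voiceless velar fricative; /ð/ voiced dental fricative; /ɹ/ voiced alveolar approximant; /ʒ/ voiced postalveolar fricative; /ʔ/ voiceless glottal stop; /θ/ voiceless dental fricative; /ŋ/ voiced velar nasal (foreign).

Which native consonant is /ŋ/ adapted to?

/g/ is closest: manner differs (nasal→stop, +4), place distance 0 (velar→velar), same voicing; total 4. Next closest is /j/ at distance 5.

g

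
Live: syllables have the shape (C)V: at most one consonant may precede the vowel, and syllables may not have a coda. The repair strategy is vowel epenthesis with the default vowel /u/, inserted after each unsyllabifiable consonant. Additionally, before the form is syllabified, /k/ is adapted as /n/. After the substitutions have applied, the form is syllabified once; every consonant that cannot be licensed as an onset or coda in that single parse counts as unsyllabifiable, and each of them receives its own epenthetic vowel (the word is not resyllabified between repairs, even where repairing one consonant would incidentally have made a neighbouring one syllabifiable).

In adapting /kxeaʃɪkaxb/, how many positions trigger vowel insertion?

After substitution the input is /nxeaʃɪnaxb/.
The unsyllabifiable consonants are /n/, /x/, /b/; each receives one epenthetic vowel.

3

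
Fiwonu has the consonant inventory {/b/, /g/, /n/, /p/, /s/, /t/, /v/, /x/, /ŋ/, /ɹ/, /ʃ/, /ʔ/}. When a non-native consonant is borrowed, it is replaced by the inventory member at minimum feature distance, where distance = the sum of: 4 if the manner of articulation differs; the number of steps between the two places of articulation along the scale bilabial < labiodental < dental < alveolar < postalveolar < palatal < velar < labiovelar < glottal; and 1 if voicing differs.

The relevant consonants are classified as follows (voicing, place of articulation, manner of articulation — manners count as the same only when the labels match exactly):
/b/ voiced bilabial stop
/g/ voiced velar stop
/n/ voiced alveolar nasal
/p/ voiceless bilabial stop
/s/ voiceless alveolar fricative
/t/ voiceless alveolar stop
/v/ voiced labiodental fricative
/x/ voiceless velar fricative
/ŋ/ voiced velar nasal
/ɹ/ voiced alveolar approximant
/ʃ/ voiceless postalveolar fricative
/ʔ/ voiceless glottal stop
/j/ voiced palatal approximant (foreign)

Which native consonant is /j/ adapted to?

ɹ

/ɹ/ is closest: same manner (approximant), place distance 2 (palatal→alveolar), same voicing; total 2. Next closest is /g/ at distance 5.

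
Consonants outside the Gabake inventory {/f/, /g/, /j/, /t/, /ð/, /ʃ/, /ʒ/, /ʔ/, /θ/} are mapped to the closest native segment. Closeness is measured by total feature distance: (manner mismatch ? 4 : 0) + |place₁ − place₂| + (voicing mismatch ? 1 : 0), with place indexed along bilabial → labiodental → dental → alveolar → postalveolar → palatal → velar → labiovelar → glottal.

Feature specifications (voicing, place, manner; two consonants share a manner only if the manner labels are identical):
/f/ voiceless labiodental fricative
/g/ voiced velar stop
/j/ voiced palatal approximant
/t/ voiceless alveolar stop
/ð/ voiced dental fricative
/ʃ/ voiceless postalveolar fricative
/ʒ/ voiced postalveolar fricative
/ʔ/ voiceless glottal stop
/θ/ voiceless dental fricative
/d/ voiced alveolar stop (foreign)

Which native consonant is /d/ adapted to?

t

/t/ is closest: same manner (stop), place distance 0 (alveolar→alveolar), voicing differs (+1); total 1. Next closest is /g/ at distance 3.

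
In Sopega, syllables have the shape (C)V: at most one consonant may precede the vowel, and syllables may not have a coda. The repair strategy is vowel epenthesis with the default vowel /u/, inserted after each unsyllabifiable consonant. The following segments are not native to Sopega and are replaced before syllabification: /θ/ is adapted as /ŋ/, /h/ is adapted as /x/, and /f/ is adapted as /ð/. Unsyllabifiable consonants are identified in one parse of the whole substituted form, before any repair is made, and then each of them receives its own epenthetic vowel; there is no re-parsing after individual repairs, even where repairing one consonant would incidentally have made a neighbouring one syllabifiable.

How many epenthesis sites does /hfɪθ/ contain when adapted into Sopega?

After substitution the input is /xðɪŋ/.
The unsyllabifiable consonants are /x/, /ŋ/; each receives one epenthetic vowel.

2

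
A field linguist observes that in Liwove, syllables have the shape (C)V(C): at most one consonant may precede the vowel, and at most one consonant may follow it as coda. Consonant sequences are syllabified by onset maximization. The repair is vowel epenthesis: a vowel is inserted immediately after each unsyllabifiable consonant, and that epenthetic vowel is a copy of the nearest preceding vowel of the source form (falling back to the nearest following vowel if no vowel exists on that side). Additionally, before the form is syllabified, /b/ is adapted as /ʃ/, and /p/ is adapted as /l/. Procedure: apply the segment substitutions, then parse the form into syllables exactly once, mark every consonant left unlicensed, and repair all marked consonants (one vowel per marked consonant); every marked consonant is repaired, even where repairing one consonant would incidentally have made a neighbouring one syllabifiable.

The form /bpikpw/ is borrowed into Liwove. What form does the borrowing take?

ʃilikliwi

Substitution: /b/ → /ʃ/, /p/ → /l/, giving /ʃliklw/.
Syllabifying with onset maximization leaves /ʃ/, /l/, /w/ stranded (at most one coda consonant is licensed; onsets are limited to one consonant).
Inserting the epenthetic vowel yields /ʃ/ → /ʃi/, /l/ → /li/, /w/ → /wi/.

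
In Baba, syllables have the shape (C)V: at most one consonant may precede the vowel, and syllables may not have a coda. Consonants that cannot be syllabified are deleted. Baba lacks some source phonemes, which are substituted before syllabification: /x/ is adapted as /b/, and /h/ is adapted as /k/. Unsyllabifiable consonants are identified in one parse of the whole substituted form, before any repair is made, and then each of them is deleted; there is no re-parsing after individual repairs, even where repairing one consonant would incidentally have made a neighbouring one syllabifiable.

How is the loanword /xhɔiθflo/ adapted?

kɔilo

Substitution: /x/ → /b/, /h/ → /k/, giving /bkɔiθflo/.
Under (C)V, the unsyllabifiable consonants are /b/, /θ/, /f/ (no codas are permitted; onsets are limited to one consonant).
Each unlicensed consonant is deleted: /b/, /θ/, /f/.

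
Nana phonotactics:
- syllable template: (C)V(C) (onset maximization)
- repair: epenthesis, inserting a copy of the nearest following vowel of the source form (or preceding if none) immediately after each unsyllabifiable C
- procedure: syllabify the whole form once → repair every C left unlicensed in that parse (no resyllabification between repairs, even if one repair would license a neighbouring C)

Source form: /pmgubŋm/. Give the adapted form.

Under (C)V(C), the unsyllabifiable consonants are /p/, /m/, /ŋ/, /m/ (at most one coda consonant is licensed; onsets are limited to one consonant).
Inserting the epenthetic vowel yields /p/ → /pu/, /m/ → /mu/, /ŋ/ → /ŋu/, /m/ → /mu/.

pumugubŋumu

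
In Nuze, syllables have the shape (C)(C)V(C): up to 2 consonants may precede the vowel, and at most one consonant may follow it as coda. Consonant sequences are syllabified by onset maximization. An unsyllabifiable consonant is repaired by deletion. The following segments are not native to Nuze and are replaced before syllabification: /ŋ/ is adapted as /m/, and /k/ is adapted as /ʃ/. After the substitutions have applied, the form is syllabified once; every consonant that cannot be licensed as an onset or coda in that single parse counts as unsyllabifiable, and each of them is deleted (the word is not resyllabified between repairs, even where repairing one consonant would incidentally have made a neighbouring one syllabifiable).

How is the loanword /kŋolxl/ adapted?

Substitution: /k/ → /ʃ/, /ŋ/ → /m/, giving /ʃmolxl/.
Under (C)(C)V(C), the unsyllabifiable consonants are /x/, /l/ (at most one coda consonant is licensed; onsets may contain at most 2 consonants).
Each unlicensed consonant is deleted: /x/, /l/.

ʃmol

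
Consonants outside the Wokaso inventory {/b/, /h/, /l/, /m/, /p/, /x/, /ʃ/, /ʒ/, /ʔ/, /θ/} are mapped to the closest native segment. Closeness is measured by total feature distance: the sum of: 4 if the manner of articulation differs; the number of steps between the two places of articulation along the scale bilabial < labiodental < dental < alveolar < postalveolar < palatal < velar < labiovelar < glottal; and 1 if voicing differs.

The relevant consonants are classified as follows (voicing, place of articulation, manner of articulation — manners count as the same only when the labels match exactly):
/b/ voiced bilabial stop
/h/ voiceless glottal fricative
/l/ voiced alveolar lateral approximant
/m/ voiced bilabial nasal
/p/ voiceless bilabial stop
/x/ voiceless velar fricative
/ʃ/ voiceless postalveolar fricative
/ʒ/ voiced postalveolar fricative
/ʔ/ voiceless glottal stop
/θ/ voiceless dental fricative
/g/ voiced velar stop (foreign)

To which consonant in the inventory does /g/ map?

ʔ

/ʔ/ is closest: same manner (stop), place distance 2 (velar→glottal), voicing differs (+1); total 3. Next closest is /x/ at distance 5.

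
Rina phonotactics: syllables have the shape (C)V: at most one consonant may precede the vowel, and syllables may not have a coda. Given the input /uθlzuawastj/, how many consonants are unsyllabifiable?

Under (C)V, the unsyllabifiable consonants are /θ/, /l/, /s/, /t/, /j/ (no codas are permitted; onsets are limited to one consonant).

5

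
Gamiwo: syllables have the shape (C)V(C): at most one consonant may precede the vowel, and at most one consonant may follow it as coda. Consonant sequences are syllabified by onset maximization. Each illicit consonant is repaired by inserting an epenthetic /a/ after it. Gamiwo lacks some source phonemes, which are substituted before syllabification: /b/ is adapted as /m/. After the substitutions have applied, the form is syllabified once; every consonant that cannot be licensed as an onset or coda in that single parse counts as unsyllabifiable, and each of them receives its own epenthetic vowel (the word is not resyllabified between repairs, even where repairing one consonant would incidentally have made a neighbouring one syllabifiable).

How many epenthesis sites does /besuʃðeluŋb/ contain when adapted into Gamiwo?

After substitution the input is /mesuʃðeluŋm/.
The unsyllabifiable consonants are /m/; each receives one epenthetic vowel.

1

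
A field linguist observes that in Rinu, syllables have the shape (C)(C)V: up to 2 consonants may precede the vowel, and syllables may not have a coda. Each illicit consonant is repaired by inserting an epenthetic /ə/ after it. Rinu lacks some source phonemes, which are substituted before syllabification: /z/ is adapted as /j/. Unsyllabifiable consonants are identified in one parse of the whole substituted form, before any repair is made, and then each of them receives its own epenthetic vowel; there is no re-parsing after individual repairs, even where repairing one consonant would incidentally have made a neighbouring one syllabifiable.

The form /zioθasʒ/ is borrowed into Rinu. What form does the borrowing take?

jioθasəʒə

Substitution: /z/ → /j/, giving /jioθasʒ/.
Syllabifying with onset maximization leaves /s/, /ʒ/ stranded (no codas are permitted; onsets may contain at most 2 consonants).
Epenthesis after each stranded consonant: /s/ → /sə/, /ʒ/ → /ʒə/.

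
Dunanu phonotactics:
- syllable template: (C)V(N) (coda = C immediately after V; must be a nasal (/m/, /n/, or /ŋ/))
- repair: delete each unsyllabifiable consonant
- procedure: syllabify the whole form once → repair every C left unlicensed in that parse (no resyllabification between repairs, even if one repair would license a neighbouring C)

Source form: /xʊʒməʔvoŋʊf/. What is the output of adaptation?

xʊməvoŋʊ

The consonants /ʒ/, /ʔ/, /f/ cannot be parsed into a legal (C)V(N) syllable (only a nasal (/m/, /n/, or /ŋ/) is licensed in coda position; onsets are limited to one consonant).
Each unlicensed consonant is deleted: /ʒ/, /ʔ/, /f/.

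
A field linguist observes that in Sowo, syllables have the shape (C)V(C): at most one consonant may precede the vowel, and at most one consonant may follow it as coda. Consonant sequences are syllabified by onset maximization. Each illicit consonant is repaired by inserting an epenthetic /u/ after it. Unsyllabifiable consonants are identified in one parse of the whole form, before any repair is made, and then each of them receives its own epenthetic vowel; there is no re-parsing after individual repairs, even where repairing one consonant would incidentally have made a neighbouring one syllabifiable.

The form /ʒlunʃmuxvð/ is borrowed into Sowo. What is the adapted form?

The consonants /ʒ/, /ʃ/, /v/, /ð/ cannot be parsed into a legal (C)V(C) syllable (at most one coda consonant is licensed; onsets are limited to one consonant).
Inserting the epenthetic vowel yields /ʒ/ → /ʒu/, /ʃ/ → /ʃu/, /v/ → /vu/, /ð/ → /ðu/.

ʒulunʃumuxvuðu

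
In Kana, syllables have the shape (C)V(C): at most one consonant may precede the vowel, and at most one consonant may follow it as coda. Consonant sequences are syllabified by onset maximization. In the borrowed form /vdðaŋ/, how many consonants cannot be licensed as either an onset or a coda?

2

Syllabifying with onset maximization leaves /v/, /d/ stranded (at most one coda consonant is licensed; onsets are limited to one consonant).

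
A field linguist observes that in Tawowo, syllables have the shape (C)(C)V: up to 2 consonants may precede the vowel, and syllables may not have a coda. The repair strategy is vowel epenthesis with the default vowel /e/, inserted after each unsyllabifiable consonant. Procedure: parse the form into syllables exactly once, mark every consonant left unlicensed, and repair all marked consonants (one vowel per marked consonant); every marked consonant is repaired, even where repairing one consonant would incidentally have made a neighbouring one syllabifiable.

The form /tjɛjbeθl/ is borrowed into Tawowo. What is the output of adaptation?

tjɛjbeθele

The consonants /θ/, /l/ cannot be parsed into a legal (C)(C)V syllable (no codas are permitted; onsets may contain at most 2 consonants).
Each unlicensed consonant becomes the onset of a new syllable: /θ/ → /θe/, /l/ → /le/.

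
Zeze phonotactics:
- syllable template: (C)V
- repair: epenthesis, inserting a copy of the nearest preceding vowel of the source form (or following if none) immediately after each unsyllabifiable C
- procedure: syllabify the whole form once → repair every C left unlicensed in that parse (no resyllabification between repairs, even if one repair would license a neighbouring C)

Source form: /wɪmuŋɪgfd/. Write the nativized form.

Syllabifying with onset maximization leaves /g/, /f/, /d/ stranded (no codas are permitted; onsets are limited to one consonant).
Inserting the epenthetic vowel yields /g/ → /gɪ/, /f/ → /fɪ/, /d/ → /dɪ/.

wɪmuŋɪgɪfɪdɪ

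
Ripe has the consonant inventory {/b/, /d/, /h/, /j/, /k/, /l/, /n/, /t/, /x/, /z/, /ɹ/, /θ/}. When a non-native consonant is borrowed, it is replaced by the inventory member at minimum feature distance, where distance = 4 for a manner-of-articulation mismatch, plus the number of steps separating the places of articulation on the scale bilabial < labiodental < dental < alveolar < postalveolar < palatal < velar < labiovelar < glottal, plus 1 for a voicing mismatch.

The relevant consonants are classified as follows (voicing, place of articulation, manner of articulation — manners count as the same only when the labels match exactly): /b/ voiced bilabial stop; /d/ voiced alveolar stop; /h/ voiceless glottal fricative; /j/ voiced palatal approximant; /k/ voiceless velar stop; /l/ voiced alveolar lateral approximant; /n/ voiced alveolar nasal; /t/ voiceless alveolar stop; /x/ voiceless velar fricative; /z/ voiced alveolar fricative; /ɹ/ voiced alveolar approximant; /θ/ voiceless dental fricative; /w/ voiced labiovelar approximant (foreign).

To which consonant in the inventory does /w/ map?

j

/j/ is closest: same manner (approximant), place distance 2 (labiovelar→palatal), same voicing; total 2. Next closest is /ɹ/ at distance 4.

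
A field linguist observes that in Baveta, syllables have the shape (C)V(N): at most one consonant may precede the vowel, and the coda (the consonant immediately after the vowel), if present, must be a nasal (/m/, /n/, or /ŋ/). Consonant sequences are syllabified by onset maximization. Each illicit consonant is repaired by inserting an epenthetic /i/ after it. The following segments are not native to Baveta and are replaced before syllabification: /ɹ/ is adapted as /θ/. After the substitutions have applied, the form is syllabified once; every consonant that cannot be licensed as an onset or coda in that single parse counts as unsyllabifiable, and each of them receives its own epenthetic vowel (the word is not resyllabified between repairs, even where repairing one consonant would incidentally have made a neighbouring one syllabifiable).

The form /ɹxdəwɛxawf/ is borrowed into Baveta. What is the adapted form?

θixidəwɛxawifi

Substitution: /ɹ/ → /θ/, giving /θxdəwɛxawf/.
Under (C)V(N), the unsyllabifiable consonants are /θ/, /x/, /w/, /f/ (only a nasal (/m/, /n/, or /ŋ/) is licensed in coda position; onsets are limited to one consonant).
Epenthesis after each stranded consonant: /θ/ → /θi/, /x/ → /xi/, /w/ → /wi/, /f/ → /fi/.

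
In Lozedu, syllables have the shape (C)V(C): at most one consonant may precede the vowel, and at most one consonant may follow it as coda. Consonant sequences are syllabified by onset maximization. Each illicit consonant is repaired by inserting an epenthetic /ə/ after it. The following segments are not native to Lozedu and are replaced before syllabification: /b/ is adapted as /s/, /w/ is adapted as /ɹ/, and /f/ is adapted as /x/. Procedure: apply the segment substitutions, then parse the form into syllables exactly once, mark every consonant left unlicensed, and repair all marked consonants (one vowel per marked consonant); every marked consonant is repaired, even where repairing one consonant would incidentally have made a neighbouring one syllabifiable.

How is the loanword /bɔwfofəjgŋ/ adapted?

Substitution: /b/ → /s/, /w/ → /ɹ/, /f/ → /x/, giving /sɔɹxoxəjgŋ/.
Under (C)V(C), the unsyllabifiable consonants are /g/, /ŋ/ (at most one coda consonant is licensed; onsets are limited to one consonant).
Inserting the epenthetic vowel yields /g/ → /gə/, /ŋ/ → /ŋə/.

sɔɹxoxəjgəŋə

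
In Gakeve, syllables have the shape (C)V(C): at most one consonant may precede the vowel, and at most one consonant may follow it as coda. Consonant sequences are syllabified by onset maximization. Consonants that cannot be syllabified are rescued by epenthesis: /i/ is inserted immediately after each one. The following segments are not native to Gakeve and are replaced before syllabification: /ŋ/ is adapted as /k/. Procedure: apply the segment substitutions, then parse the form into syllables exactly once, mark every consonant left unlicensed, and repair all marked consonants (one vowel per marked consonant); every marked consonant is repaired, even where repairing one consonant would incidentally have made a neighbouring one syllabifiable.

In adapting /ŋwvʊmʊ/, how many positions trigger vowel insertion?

After substitution the input is /kwvʊmʊ/.
The unsyllabifiable consonants are /k/, /w/; each receives one epenthetic vowel.

2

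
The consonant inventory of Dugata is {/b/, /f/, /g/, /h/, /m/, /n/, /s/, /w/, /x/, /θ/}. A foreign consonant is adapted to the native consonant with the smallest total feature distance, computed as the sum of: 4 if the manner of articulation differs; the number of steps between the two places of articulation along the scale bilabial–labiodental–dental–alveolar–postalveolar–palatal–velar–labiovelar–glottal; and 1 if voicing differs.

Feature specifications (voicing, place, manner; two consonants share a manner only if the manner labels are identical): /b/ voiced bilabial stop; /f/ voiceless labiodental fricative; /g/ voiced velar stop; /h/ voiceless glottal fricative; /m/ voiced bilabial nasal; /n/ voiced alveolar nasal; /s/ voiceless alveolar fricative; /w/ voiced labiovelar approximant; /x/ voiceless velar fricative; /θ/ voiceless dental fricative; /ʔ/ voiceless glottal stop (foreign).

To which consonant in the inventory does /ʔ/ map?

g

/g/ is closest: same manner (stop), place distance 2 (glottal→velar), voicing differs (+1); total 3. Next closest is /h/ at distance 4.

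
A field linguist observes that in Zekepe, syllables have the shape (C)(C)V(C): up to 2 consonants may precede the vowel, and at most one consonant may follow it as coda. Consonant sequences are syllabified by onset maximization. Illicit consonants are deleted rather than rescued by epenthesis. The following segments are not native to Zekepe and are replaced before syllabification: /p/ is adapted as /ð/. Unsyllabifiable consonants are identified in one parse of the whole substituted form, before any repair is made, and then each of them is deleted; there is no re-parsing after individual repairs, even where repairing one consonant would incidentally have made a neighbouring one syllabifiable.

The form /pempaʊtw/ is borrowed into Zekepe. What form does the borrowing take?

Substitution: /p/ → /ð/, giving /ðemðaʊtw/.
The consonants /w/ cannot be parsed into a legal (C)(C)V(C) syllable (at most one coda consonant is licensed; onsets may contain at most 2 consonants).
Each unlicensed consonant is deleted: /w/.

ðemðaʊt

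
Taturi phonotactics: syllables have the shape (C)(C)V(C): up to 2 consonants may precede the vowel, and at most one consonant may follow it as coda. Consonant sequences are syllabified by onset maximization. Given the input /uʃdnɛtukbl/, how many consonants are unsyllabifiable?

Syllabifying with onset maximization leaves /b/, /l/ stranded (at most one coda consonant is licensed; onsets may contain at most 2 consonants).

2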